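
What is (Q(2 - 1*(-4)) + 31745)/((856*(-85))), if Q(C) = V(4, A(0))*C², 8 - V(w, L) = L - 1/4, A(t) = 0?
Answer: -16021/36380 ≈ -0.44038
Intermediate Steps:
V(w, L) = 33/4 - L (V(w, L) = 8 - (L - 1/4) = 8 - (L - 1*¼) = 8 - (L - ¼) = 8 - (-¼ + L) = 8 + (¼ - L) = 33/4 - L)
Q(C) = 33*C²/4 (Q(C) = (33/4 - 1*0)*C² = (33/4 + 0)*C² = 33*C²/4)
(Q(2 - 1*(-4)) + 31745)/((856*(-85))) = (33*(2 - 1*(-4))²/4 + 31745)/((856*(-85))) = (33*(2 + 4)²/4 + 31745)/(-72760) = ((33/4)*6² + 31745)*(-1/72760) = ((33/4)*36 + 31745)*(-1/72760) = (297 + 31745)*(-1/72760) = 32042*(-1/72760) = -16021/36380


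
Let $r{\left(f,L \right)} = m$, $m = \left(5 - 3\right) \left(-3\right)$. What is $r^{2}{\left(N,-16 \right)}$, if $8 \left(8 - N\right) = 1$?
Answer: $36$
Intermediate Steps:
$N = \frac{63}{8}$ ($N = 8 - \frac{1}{8} = \frac{63}{8} \approx 7.875$)
$m = -6$ ($m = 2 \left(-3\right) = -6$)
$r{\left(f,L \right)} = -6$
$r^{2}{\left(N,-16 \right)} = \left(-6\right)^{2} = 36$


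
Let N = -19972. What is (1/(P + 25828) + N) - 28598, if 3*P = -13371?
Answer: -1037989469/21371 ≈ -48570.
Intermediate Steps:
P = -4457 (P = (⅓)*(-13371) = -4457)
(1/(P + 25828) + N) - 28598 = (1/(-4457 + 25828) - 19972) - 28598 = (1/21371 - 19972) - 28598 = -426821611/21371 - 28598 = -1037989469/21371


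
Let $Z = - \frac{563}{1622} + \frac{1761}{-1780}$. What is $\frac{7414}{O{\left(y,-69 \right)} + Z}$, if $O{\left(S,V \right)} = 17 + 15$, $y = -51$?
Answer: $\frac{10702702120}{44265319} \approx 241.79$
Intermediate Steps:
$O{\left(S,V \right)} = 32$
$Z = - \frac{1929241}{1443580}$ ($Z = \left(-563\right) \frac{1}{1622} + 1761 \left(- \frac{1}{1780}\right) = - \frac{563}{1622} - \frac{1761}{1780} = - \frac{1929241}{1443580} \approx -1.3364$)
$\frac{7414}{O{\left(y,-69 \right)} + Z} = \frac{7414}{32 - \frac{1929241}{1443580}} = \frac{7414}{\frac{44265319}{1443580}} = 7414 \cdot \frac{1443580}{44265319} = \frac{10702702120}{44265319}$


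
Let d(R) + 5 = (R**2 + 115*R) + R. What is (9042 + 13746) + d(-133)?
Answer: 25044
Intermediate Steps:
d(R) = -5 + R**2 + 116*R (d(R) = -5 + ((R**2 + 115*R) + R) = -5 + (R**2 + 116*R) = -5 + R**2 + 116*R)
(9042 + 13746) + d(-133) = (9042 + 13746) + (-5 + (-133)**2 + 116*(-133)) = 22788 + (-5 + 17689 - 15428) = 22788 + 2256 = 25044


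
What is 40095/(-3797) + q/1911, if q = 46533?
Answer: 33354752/2418689 ≈ 13.790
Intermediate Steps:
40095/(-3797) + q/1911 = 40095/(-3797) + 46533/1911 = 40095*(-1/3797) + 46533*(1/1911) = -40095/3797 + 15511/637 = 33354752/2418689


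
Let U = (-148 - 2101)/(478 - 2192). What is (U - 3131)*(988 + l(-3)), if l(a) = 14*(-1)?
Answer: -2612406795/857 ≈ -3.0483e+6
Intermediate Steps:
U = 2249/1714 (U = -2249/(-1714) = -2249*(-1/1714) = 2249/1714 ≈ 1.3121)
l(a) = -14
(U - 3131)*(988 + l(-3)) = (2249/1714 - 3131)*(988 - 14) = -5364285/1714*974 = -2612406795/857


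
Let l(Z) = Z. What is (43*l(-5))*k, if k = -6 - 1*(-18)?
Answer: -2580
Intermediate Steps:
k = 12 (k = -6 + 18 = 12)
(43*l(-5))*k = (43*(-5))*12 = -215*12 = -2580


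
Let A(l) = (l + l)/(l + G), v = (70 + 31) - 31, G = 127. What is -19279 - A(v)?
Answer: -3798103/197 ≈ -19280.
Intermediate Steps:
v = 70 (v = 101 - 31 = 70)
A(l) = 2*l/(127 + l) (A(l) = (l + l)/(l + 127) = (2*l)/(127 + l) = 2*l/(127 + l))
-19279 - A(v) = -19279 - 2*70/(127 + 70) = -19279 - 2*70/197 = -19279 - 1*140/197 = -19279 - 140/197 = -3798103/197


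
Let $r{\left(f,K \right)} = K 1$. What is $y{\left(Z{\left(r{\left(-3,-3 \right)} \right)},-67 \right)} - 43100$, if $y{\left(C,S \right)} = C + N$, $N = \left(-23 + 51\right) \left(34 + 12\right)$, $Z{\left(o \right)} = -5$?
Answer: $-41817$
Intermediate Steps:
$r{\left(f,K \right)} = K$
$N = 1288$ ($N = 28 \cdot 46 = 1288$)
$y{\left(C,S \right)} = 1288 + C$ ($y{\left(C,S \right)} = C + 1288 = 1288 + C$)
$y{\left(Z{\left(r{\left(-3,-3 \right)} \right)},-67 \right)} - 43100 = \left(1288 - 5\right) - 43100 = 1283 - 43100 = -41817$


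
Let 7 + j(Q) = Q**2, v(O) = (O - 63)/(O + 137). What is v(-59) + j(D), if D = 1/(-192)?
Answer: -4104179/479232 ≈ -8.5641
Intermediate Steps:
D = -1/192 ≈ -0.0052083
v(O) = (-63 + O)/(137 + O)
j(Q) = -7 + Q**2
v(-59) + j(D) = (-63 - 59)/(137 - 59) + (-7 + (-1/192)**2) = -122/78 + (-7 + 1/36864) = (1/78)*(-122) - 258047/36864 = -61/39 - 258047/36864 = -4104179/479232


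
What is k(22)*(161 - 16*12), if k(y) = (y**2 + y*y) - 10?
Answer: -29698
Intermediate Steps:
k(y) = -10 + 2*y**2 (k(y) = (y**2 + y**2) - 10 = 2*y**2 - 10 = -10 + 2*y**2)
k(22)*(161 - 16*12) = (-10 + 2*22**2)*(161 - 16*12) = (-10 + 2*484)*(161 - 192) = (-10 + 968)*(-31) = 958*(-31) = -29698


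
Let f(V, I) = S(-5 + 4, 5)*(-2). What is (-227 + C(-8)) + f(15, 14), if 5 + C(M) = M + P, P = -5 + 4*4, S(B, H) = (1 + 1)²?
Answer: -237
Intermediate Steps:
S(B, H) = 4 (S(B, H) = 2² = 4)
f(V, I) = -8 (f(V, I) = 4*(-2) = -8)
P = 11 (P = -5 + 16 = 11)
C(M) = 6 + M (C(M) = -5 + (M + 11) = -5 + (11 + M) = 6 + M)
(-227 + C(-8)) + f(15, 14) = (-227 + (6 - 8)) - 8 = (-227 - 2) - 8 = -229 - 8 = -237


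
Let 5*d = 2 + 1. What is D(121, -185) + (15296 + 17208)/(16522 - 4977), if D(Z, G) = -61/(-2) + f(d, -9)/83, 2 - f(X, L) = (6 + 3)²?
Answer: 62023889/1916470 ≈ 32.364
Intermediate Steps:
d = ⅗ (d = (2 + 1)/5 = (⅕)*3 = ⅗ ≈ 0.60000)
f(X, L) = -79 (f(X, L) = 2 - (6 + 3)² = 2 - 1*9² = 2 - 1*81 = 2 - 81 = -79)
D(Z, G) = 4905/166 (D(Z, G) = -61/(-2) - 79/83 = -61*(-½) - 79*1/83 = 61/2 - 79/83 = 4905/166)
D(121, -185) + (15296 + 17208)/(16522 - 4977) = 4905/166 + (15296 + 17208)/(16522 - 4977) = 4905/166 + 32504/11545 = 62023889/1916470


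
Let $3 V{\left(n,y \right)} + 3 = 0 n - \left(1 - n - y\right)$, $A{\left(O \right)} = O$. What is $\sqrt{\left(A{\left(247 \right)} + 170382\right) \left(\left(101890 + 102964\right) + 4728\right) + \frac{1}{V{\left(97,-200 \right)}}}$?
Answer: $\frac{\sqrt{409425022275701}}{107} \approx 1.8911 \cdot 10^{5}$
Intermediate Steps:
$V{\left(n,y \right)} = - \frac{4}{3} + \frac{n}{3} + \frac{y}{3}$ ($V{\left(n,y \right)} = -1 + \frac{0 n - \left(1 - n - y\right)}{3} = -1 + \frac{0 + \left(-1 + n + y\right)}{3} = -1 + \frac{-1 + n + y}{3} = -1 + \left(- \frac{1}{3} + \frac{n}{3} + \frac{y}{3}\right) = - \frac{4}{3} + \frac{n}{3} + \frac{y}{3}$)
$\sqrt{\left(A{\left(247 \right)} + 170382\right) \left(\left(101890 + 102964\right) + 4728\right) + \frac{1}{V{\left(97,-200 \right)}}} = \sqrt{\left(247 + 170382\right) \left(\left(101890 + 102964\right) + 4728\right) + \frac{1}{- \frac{4}{3} + \frac{1}{3} \cdot 97 + \frac{1}{3} \left(-200\right)}} = \sqrt{170629 \left(204854 + 4728\right) + \frac{1}{- \frac{4}{3} + \frac{97}{3} - \frac{200}{3}}} = \sqrt{170629 \cdot 209582 + \frac{1}{- \frac{107}{3}}} = \sqrt{35760767078 - \frac{3}{107}} = \sqrt{\frac{3826402077343}{107}} = \frac{\sqrt{409425022275701}}{107}$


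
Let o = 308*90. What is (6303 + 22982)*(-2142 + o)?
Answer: 749051730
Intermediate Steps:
o = 27720
(6303 + 22982)*(-2142 + o) = (6303 + 22982)*(-2142 + 27720) = 29285*25578 = 749051730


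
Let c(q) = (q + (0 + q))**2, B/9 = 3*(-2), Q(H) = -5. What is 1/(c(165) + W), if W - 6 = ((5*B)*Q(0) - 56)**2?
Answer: 1/1783342 ≈ 5.6075e-7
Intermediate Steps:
B = -54 (B = 9*(3*(-2)) = 9*(-6) = -54)
c(q) = 4*q**2 (c(q) = (q + q)**2 = (2*q)**2 = 4*q**2)
W = 1674442 (W = 6 + ((5*(-54))*(-5) - 56)**2 = 6 + (-270*(-5) - 56)**2 = 6 + (1350 - 56)**2 = 6 + 1294**2 = 6 + 1674436 = 1674442)
1/(c(165) + W) = 1/(4*165**2 + 1674442) = 1/(4*27225 + 1674442) = 1/(108900 + 1674442) = 1/1783342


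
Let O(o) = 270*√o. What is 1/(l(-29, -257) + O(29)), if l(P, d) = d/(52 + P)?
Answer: 5911/1118292851 + 142830*√29/1118292851 ≈ 0.00069309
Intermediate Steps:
1/(l(-29, -257) + O(29)) = 1/(-257/(52 - 29) + 270*√29) = 1/(-257/23 + 270*√29)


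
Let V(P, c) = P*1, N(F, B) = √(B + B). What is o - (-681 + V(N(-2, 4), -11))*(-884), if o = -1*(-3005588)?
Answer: 2403584 + 1768*√2 ≈ 2.4061e+6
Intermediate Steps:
N(F, B) = √2*√B (N(F, B) = √(2*B) = √2*√B)
V(P, c) = P
o = 3005588
o - (-681 + V(N(-2, 4), -11))*(-884) = 3005588 - (-681 + √2*√4)*(-884) = 3005588 - (-681 + √2*2)*(-884) = 3005588 - (-681 + 2*√2)*(-884) = 3005588 - (602004 - 1768*√2) = 3005588 + (-602004 + 1768*√2) = 2403584 + 1768*√2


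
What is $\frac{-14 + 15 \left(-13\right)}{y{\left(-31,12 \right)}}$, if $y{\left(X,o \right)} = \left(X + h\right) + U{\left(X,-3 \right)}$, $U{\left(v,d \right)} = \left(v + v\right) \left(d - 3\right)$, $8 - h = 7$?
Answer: $- \frac{11}{18} \approx -0.61111$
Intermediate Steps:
$h = 1$ ($h = 8 - 7 = 1$)
$U{\left(v,d \right)} = 2 v \left(-3 + d\right)$
$y{\left(X,o \right)} = 1 - 11 X$ ($y{\left(X,o \right)} = \left(X + 1\right) + 2 X \left(-3 - 3\right) = \left(1 + X\right) + 2 X \left(-6\right) = \left(1 + X\right) - 12 X = 1 - 11 X$)
$\frac{-14 + 15 \left(-13\right)}{y{\left(-31,12 \right)}} = \frac{-14 + 15 \left(-13\right)}{1 - -341} = \frac{-14 - 195}{1 + 341} = - \frac{209}{342} = \left(-209\right) \frac{1}{342} = - \frac{11}{18}$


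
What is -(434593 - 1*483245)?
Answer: 48652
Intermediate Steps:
-(434593 - 1*483245) = -(434593 - 483245) = -1*(-48652) = 48652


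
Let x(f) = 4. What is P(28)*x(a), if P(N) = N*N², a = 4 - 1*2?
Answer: 87808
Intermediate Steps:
a = 2 (a = 4 - 2 = 2)
P(N) = N³
P(28)*x(a) = 28³*4 = 21952*4 = 87808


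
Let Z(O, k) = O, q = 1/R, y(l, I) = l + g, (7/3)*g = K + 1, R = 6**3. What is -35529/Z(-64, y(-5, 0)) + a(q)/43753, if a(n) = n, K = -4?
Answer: 41971509107/75605184 ≈ 555.14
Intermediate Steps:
R = 216
g = -9/7 (g = 3*(-4 + 1)/7 = (3/7)*(-3) = -9/7 ≈ -1.2857)
y(l, I) = -9/7 + l (y(l, I) = l - 9/7 = -9/7 + l)
q = 1/216 ≈ 0.0046296
-35529/Z(-64, y(-5, 0)) + a(q)/43753 = -35529/(-64) + (1/216)/43753 = -35529*(-1/64) + (1/216)*(1/43753) = 35529/64 + 1/9450648 = 41971509107/75605184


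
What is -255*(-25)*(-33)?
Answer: -210375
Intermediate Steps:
-255*(-25)*(-33) = -85*(-75)*(-33) = 6375*(-33) = -210375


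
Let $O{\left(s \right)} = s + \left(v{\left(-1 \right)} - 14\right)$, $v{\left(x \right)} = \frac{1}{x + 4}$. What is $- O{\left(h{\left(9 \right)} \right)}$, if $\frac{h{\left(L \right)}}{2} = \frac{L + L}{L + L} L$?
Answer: $- \frac{13}{3} \approx -4.3333$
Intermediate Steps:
$v{\left(x \right)} = \frac{1}{4 + x}$
$h{\left(L \right)} = 2 L$ ($h{\left(L \right)} = 2 \frac{L + L}{L + L} L = 2 \frac{2 L}{2 L} L = 2 \cdot 2 L \frac{1}{2 L} L = 2 \cdot 1 L = 2 L$)
$O{\left(s \right)} = - \frac{41}{3} + s$ ($O{\left(s \right)} = s - \left(14 - \frac{1}{4 - 1}\right) = s - \left(14 - \frac{1}{3}\right) = s + \left(\frac{1}{3} - 14\right) = s - \frac{41}{3} = - \frac{41}{3} + s$)
$- O{\left(h{\left(9 \right)} \right)} = - (- \frac{41}{3} + 2 \cdot 9) = - (- \frac{41}{3} + 18) = \left(-1\right) \frac{13}{3} = - \frac{13}{3}$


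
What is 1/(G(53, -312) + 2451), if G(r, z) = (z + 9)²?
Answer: 1/94260 ≈ 1.0609e-5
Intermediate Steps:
G(r, z) = (9 + z)²
1/(G(53, -312) + 2451) = 1/((9 - 312)² + 2451) = 1/((-303)² + 2451) = 1/(91809 + 2451) = 1/94260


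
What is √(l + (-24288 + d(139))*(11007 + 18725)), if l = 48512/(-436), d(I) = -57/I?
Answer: 2*I*√41442493952463131/15151 ≈ 26873.0*I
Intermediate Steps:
l = -12128/109 (l = 48512*(-1/436) = -12128/109 ≈ -111.27)
√(l + (-24288 + d(139))*(11007 + 18725)) = √(-12128/109 + (-24288 - 57/139)*(11007 + 18725)) = √(-12128/109 + (-24288 - 57*1/139)*29732) = √(-12128/109 + (-24288 - 57/139)*29732) = √(-12128/109 - 3376089/139*29732) = √(-12128/109 - 100377878148/139) = √(-10941190403924/15151) = 2*I*√41442493952463131/15151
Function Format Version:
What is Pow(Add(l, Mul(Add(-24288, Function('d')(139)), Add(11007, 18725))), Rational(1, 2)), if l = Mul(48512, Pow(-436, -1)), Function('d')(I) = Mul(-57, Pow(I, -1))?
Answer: Mul(Rational(2, 15151), I, Pow(41442493952463131, Rational(1, 2))) ≈ Mul(26873., I)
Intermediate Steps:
l = Rational(-12128, 109) (l = Mul(48512, Rational(-1, 436)) = Rational(-12128, 109) ≈ -111.27)
Pow(Add(l, Mul(Add(-24288, Function('d')(139)), Add(11007, 18725))), Rational(1, 2)) = Pow(Add(Rational(-12128, 109), Mul(Add(-24288, Mul(-57, Pow(139, -1))), Add(11007, 18725))), Rational(1, 2)) = Pow(Add(Rational(-12128, 109), Mul(Add(-24288, Mul(-57, Rational(1, 139))), 29732)), Rational(1, 2)) = Pow(Add(Rational(-12128, 109), Mul(Add(-24288, Rational(-57, 139)), 29732)), Rational(1, 2)) = Pow(Add(Rational(-12128, 109), Mul(Rational(-3376089, 139), 29732)), Rational(1, 2)) = Pow(Add(Rational(-12128, 109), Rational(-100377878148, 139)), Rational(1, 2)) = Pow(Rational(-10941190403924, 15151), Rational(1, 2)) = Mul(Rational(2, 15151), I, Pow(41442493952463131, Rational(1, 2)))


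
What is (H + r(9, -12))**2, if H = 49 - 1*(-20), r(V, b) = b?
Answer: 3249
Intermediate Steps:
H = 69 (H = 49 + 20 = 69)
(H + r(9, -12))**2 = (69 - 12)**2 = 57**2 = 3249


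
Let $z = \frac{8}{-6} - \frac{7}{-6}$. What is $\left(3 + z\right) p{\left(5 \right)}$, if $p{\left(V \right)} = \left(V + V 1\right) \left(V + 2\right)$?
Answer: $\frac{595}{3} \approx 198.33$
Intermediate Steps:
$p{\left(V \right)} = 2 V \left(2 + V\right)$ ($p{\left(V \right)} = \left(V + V\right) \left(2 + V\right) = 2 V \left(2 + V\right)$)
$z = - \frac{1}{6}$ ($z = 8 \left(- \frac{1}{6}\right) - - \frac{7}{6} = - \frac{4}{3} + \frac{7}{6} = - \frac{1}{6} \approx -0.16667$)
$\left(3 + z\right) p{\left(5 \right)} = \left(3 - \frac{1}{6}\right) 2 \cdot 5 \left(2 + 5\right) = \frac{17 \cdot 2 \cdot 5 \cdot 7}{6} = \frac{17}{6} \cdot 70 = \frac{595}{3}$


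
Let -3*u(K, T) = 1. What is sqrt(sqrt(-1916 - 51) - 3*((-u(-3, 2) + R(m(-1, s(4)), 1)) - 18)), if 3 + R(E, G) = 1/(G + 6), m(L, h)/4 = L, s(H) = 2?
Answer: sqrt(3017 + 49*I*sqrt(1967))/7 ≈ 8.2901 + 2.6749*I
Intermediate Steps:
u(K, T) = -1/3 (u(K, T) = -1/3*1 = -1/3)
m(L, h) = 4*L
R(E, G) = -3 + 1/(6 + G) (R(E, G) = -3 + 1/(G + 6) = -3 + 1/(6 + G))
sqrt(sqrt(-1916 - 51) - 3*((-u(-3, 2) + R(m(-1, s(4)), 1)) - 18)) = sqrt(sqrt(-1916 - 51) - 3*((-1*(-1/3) + (-17 - 3*1)/(6 + 1)) - 18)) = sqrt(sqrt(-1967) - 3*((1/3 + (-17 - 3)/7) - 18)) = sqrt(I*sqrt(1967) - 3*((1/3 + (1/7)*(-20)) - 18)) = sqrt(I*sqrt(1967) - 3*((1/3 - 20/7) - 18)) = sqrt(I*sqrt(1967) - 3*(-53/21 - 18)) = sqrt(I*sqrt(1967) - 3*(-431/21)) = sqrt(I*sqrt(1967) + 431/7) = sqrt(431/7 + I*sqrt(1967))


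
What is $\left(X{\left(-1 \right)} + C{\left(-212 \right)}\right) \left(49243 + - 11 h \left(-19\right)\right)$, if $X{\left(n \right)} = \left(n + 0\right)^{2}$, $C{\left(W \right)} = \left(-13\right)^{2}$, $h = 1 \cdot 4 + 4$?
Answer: $8655550$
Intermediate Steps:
$h = 8$ ($h = 4 + 4 = 8$)
$C{\left(W \right)} = 169$
$X{\left(n \right)} = n^{2}$
$\left(X{\left(-1 \right)} + C{\left(-212 \right)}\right) \left(49243 + - 11 h \left(-19\right)\right) = \left(\left(-1\right)^{2} + 169\right) \left(49243 + \left(-11\right) 8 \left(-19\right)\right) = \left(1 + 169\right) \left(49243 - -1672\right) = 170 \left(49243 + 1672\right) = 170 \cdot 50915 = 8655550$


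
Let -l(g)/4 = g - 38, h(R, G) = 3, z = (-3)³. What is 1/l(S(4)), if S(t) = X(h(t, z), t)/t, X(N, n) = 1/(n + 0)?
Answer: 4/607 ≈ 0.0065898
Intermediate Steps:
z = -27
X(N, n) = 1/n
S(t) = t⁻² (S(t) = 1/(t*t) = t⁻²)
l(g) = 152 - 4*g (l(g) = -4*(g - 38) = -4*(-38 + g) = 152 - 4*g)
1/l(S(4)) = 1/(152 - 4/4²) = 1/(152 - 4*1/16) = 1/(152 - ¼) = 1/(607/4) = 4/607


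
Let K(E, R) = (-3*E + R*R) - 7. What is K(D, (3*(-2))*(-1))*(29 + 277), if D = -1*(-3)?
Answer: 6120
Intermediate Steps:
D = 3
K(E, R) = -7 + R² - 3*E (K(E, R) = (-3*E + R²) - 7 = (R² - 3*E) - 7 = -7 + R² - 3*E)
K(D, (3*(-2))*(-1))*(29 + 277) = (-7 + ((3*(-2))*(-1))² - 3*3)*(29 + 277) = (-7 + (-6*(-1))² - 9)*306 = (-7 + 6² - 9)*306 = (-7 + 36 - 9)*306 = 20*306 = 6120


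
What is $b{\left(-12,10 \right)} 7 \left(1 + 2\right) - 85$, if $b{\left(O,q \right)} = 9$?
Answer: $104$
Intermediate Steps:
$b{\left(-12,10 \right)} 7 \left(1 + 2\right) - 85 = 9 \cdot 7 \left(1 + 2\right) - 85 = 9 \cdot 7 \cdot 3 - 85 = 9 \cdot 21 - 85 = 189 - 85 = 104$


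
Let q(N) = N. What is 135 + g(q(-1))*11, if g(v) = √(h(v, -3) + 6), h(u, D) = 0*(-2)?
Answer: 135 + 11*√6 ≈ 161.94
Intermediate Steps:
h(u, D) = 0
g(v) = √6 (g(v) = √(0 + 6) = √6)
135 + g(q(-1))*11 = 135 + √6*11 = 135 + 11*√6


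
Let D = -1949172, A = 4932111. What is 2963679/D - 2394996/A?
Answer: -2142828104409/1068170295788 ≈ -2.0061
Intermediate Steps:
2963679/D - 2394996/A = 2963679/(-1949172) - 2394996/4932111 = 2963679*(-1/1949172) - 2394996*1/4932111 = -987893/649724 - 798332/1644037 = -2142828104409/1068170295788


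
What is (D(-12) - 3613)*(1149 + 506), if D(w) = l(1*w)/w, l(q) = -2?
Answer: -35875435/6 ≈ -5.9792e+6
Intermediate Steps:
D(w) = -2/w
(D(-12) - 3613)*(1149 + 506) = (-2/(-12) - 3613)*(1149 + 506) = (-2*(-1/12) - 3613)*1655 = (1/6 - 3613)*1655 = -21677/6*1655 = -35875435/6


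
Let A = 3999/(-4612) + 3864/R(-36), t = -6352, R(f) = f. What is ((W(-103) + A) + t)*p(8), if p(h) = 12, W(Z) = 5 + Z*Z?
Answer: 57471971/1153 ≈ 49846.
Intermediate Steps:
W(Z) = 5 + Z²
A = -1497061/13836 (A = 3999/(-4612) + 3864/(-36) = 3999*(-1/4612) + 3864*(-1/36) = -3999/4612 - 322/3 = -1497061/13836 ≈ -108.20)
((W(-103) + A) + t)*p(8) = (((5 + (-103)²) - 1497061/13836) - 6352)*12 = (((5 + 10609) - 1497061/13836) - 6352)*12 = ((10614 - 1497061/13836) - 6352)*12 = (145358243/13836 - 6352)*12 = (57471971/13836)*12 = 57471971/1153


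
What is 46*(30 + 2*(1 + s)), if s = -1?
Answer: 1380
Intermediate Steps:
46*(30 + 2*(1 + s)) = 46*(30 + 2*(1 - 1)) = 46*(30 + 2*0) = 46*(30 + 0) = 46*30 = 1380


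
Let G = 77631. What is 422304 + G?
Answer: 499935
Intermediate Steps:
422304 + G = 422304 + 77631 = 499935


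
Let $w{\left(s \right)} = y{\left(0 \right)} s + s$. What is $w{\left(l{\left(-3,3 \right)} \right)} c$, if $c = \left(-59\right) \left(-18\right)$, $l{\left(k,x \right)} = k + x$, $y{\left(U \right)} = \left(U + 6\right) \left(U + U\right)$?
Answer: $0$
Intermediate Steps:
$y{\left(U \right)} = 2 U \left(6 + U\right)$ ($y{\left(U \right)} = \left(6 + U\right) 2 U = 2 U \left(6 + U\right)$)
$c = 1062$
$w{\left(s \right)} = s$ ($w{\left(s \right)} = 2 \cdot 0 \left(6 + 0\right) s + s = 2 \cdot 0 \cdot 6 s + s = 0 s + s = 0 + s = s$)
$w{\left(l{\left(-3,3 \right)} \right)} c = \left(-3 + 3\right) 1062 = 0 \cdot 1062 = 0$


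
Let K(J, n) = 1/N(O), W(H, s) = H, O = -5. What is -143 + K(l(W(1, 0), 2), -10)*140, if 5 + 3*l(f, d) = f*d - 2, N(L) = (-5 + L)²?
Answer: -708/5 ≈ -141.60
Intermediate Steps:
l(f, d) = -7/3 + d*f/3 (l(f, d) = -5/3 + (f*d - 2)/3 = -5/3 + (d*f - 2)/3 = -5/3 + (-2 + d*f)/3 = -5/3 + (-⅔ + d*f/3) = -7/3 + d*f/3)
K(J, n) = 1/100 (K(J, n) = 1/((-5 - 5)²) = 1/((-10)²) = 1/100)
-143 + K(l(W(1, 0), 2), -10)*140 = -143 + (1/100)*140 = -143 + 7/5 = -708/5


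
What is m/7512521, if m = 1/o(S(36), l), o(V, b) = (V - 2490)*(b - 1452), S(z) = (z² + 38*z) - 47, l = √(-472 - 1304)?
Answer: -121/167767214965280 - I*√111/503301644895840 ≈ -7.2124e-13 - 2.0933e-14*I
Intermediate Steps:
l = 4*I*√111 (l = √(-1776) = 4*I*√111 ≈ 42.143*I)
S(z) = -47 + z² + 38*z
o(V, b) = (-2490 + V)*(-1452 + b)
m = 1/(-184404 + 508*I*√111) (m = 1/(3615480 - 9960*I*√111 - 1452*(-47 + 36² + 38*36) + (-47 + 36² + 38*36)*(4*I*√111)) = 1/(3615480 - 9960*I*√111 - 1452*(-47 + 1296 + 1368) + (-47 + 1296 + 1368)*(4*I*√111)) = 1/(3615480 - 9960*I*√111 - 1452*2617 + 2617*(4*I*√111)) = 1/(3615480 - 9960*I*√111 - 3799884 + 10468*I*√111) = 1/(-184404 + 508*I*√111) ≈ -5.4183e-6 - 1.5726e-7*I)
m/7512521 = (-121/22331680 - I*√111/66995040)/7512521 = (-121/22331680 - I*√111/66995040)*(1/7512521) = -121/167767214965280 - I*√111/503301644895840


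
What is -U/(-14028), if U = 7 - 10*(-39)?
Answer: 397/14028 ≈ 0.028301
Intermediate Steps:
U = 397 (U = 7 + 390 = 397)
-U/(-14028) = -1*397/(-14028) = -397*(-1/14028) = 397/14028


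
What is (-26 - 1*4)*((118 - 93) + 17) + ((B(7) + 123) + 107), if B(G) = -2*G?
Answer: -1044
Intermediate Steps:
(-26 - 1*4)*((118 - 93) + 17) + ((B(7) + 123) + 107) = (-26 - 1*4)*((118 - 93) + 17) + ((-2*7 + 123) + 107) = (-26 - 4)*(25 + 17) + ((-14 + 123) + 107) = -30*42 + (109 + 107) = -1260 + 216 = -1044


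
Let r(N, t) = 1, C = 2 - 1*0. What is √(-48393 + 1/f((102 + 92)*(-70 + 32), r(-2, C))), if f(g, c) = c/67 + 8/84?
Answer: 2*I*√290605935/155 ≈ 219.96*I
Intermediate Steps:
C = 2 (C = 2 + 0 = 2)
f(g, c) = 2/21 + c/67 (f(g, c) = c*(1/67) + 8*(1/84) = c/67 + 2/21 = 2/21 + c/67)
√(-48393 + 1/f((102 + 92)*(-70 + 32), r(-2, C))) = √(-48393 + 1/(2/21 + (1/67)*1)) = √(-48393 + 1/(2/21 + 1/67)) = √(-48393 + 1/(155/1407)) = √(-48393 + 1407/155) = √(-7499508/155) = 2*I*√290605935/155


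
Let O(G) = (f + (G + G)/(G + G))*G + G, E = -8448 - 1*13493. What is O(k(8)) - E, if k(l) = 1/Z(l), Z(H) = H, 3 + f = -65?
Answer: 87731/4 ≈ 21933.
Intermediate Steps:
f = -68 (f = -3 - 65 = -68)
k(l) = 1/l
E = -21941 (E = -8448 - 13493 = -21941)
O(G) = -66*G (O(G) = (-68 + (G + G)/(G + G))*G + G = (-68 + (2*G)/((2*G)))*G + G = (-68 + (2*G)*(1/(2*G)))*G + G = (-68 + 1)*G + G = -67*G + G = -66*G)
O(k(8)) - E = -66/8 - 1*(-21941) = -66*⅛ + 21941 = -33/4 + 21941 = 87731/4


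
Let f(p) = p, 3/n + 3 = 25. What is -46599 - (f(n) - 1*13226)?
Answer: -734209/22 ≈ -33373.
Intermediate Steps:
n = 3/22 (n = 3/(-3 + 25) = 3/22 ≈ 0.13636)
-46599 - (f(n) - 1*13226) = -46599 - (3/22 - 1*13226) = -46599 - (3/22 - 13226) = -46599 - 1*(-290969/22) = -46599 + 290969/22 = -734209/22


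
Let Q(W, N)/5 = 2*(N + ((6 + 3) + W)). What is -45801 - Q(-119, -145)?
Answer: -43251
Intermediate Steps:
Q(W, N) = 90 + 10*N + 10*W (Q(W, N) = 5*(2*(N + ((6 + 3) + W))) = 5*(2*(N + (9 + W))) = 5*(2*(9 + N + W)) = 5*(18 + 2*N + 2*W) = 90 + 10*N + 10*W)
-45801 - Q(-119, -145) = -45801 - (90 + 10*(-145) + 10*(-119)) = -45801 - (90 - 1450 - 1190) = -45801 - 1*(-2550) = -45801 + 2550 = -43251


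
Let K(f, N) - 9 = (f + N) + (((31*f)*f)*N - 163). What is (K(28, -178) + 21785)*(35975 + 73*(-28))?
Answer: -146060434461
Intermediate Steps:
K(f, N) = -154 + N + f + 31*N*f² (K(f, N) = 9 + ((f + N) + (((31*f)*f)*N - 163)) = 9 + ((N + f) + ((31*f²)*N - 163)) = 9 + ((N + f) + (31*N*f² - 163)) = 9 + ((N + f) + (-163 + 31*N*f²)) = 9 + (-163 + N + f + 31*N*f²) = -154 + N + f + 31*N*f²)
(K(28, -178) + 21785)*(35975 + 73*(-28)) = ((-154 - 178 + 28 + 31*(-178)*28²) + 21785)*(35975 + 73*(-28)) = ((-154 - 178 + 28 + 31*(-178)*784) + 21785)*(35975 - 2044) = ((-154 - 178 + 28 - 4326112) + 21785)*33931 = (-4326416 + 21785)*33931 = -4304631*33931 = -146060434461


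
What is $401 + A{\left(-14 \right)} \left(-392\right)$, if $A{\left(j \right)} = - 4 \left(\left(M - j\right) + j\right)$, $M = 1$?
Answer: $1969$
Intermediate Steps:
$A{\left(j \right)} = -4$ ($A{\left(j \right)} = - 4 \left(\left(1 - j\right) + j\right) = \left(-4\right) 1 = -4$)
$401 + A{\left(-14 \right)} \left(-392\right) = 401 - -1568 = 401 + 1568 = 1969$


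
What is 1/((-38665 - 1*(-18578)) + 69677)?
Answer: 1/49590 ≈ 2.0165e-5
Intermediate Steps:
1/((-38665 - 1*(-18578)) + 69677) = 1/((-38665 + 18578) + 69677) = 1/(-20087 + 69677) = 1/49590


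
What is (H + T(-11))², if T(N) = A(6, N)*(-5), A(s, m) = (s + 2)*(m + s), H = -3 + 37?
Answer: 54756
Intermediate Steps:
H = 34
A(s, m) = (2 + s)*(m + s)
T(N) = -240 - 40*N (T(N) = (6² + 2*N + 2*6 + N*6)*(-5) = (36 + 2*N + 12 + 6*N)*(-5) = (48 + 8*N)*(-5) = -240 - 40*N)
(H + T(-11))² = (34 + (-240 - 40*(-11)))² = (34 + (-240 + 440))² = (34 + 200)² = 234² = 54756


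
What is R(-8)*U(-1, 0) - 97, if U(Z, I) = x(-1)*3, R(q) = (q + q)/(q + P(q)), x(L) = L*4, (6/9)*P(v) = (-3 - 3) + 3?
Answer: -2809/25 ≈ -112.36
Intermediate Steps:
P(v) = -9/2 (P(v) = 3*((-3 - 3) + 3)/2 = 3*(-6 + 3)/2 = (3/2)*(-3) = -9/2)
x(L) = 4*L
R(q) = 2*q/(-9/2 + q) (R(q) = (q + q)/(q - 9/2) = (2*q)/(-9/2 + q) = 2*q/(-9/2 + q))
U(Z, I) = -12 (U(Z, I) = (4*(-1))*3 = -4*3 = -12)
R(-8)*U(-1, 0) - 97 = (4*(-8)/(-9 + 2*(-8)))*(-12) - 97 = (4*(-8)/(-9 - 16))*(-12) - 97 = (4*(-8)/(-25))*(-12) - 97 = (4*(-8)*(-1/25))*(-12) - 97 = (32/25)*(-12) - 97 = -384/25 - 97 = -2809/25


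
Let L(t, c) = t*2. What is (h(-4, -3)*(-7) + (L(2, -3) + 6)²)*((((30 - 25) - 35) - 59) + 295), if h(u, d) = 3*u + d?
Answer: 42230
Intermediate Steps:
h(u, d) = d + 3*u
L(t, c) = 2*t
(h(-4, -3)*(-7) + (L(2, -3) + 6)²)*((((30 - 25) - 35) - 59) + 295) = ((-3 + 3*(-4))*(-7) + (2*2 + 6)²)*((((30 - 25) - 35) - 59) + 295) = ((-3 - 12)*(-7) + (4 + 6)²)*(((5 - 35) - 59) + 295) = (-15*(-7) + 10²)*((-30 - 59) + 295) = (105 + 100)*(-89 + 295) = 205*206 = 42230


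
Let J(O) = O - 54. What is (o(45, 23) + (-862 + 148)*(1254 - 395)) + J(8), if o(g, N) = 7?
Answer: -613365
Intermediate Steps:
J(O) = -54 + O
(o(45, 23) + (-862 + 148)*(1254 - 395)) + J(8) = (7 + (-862 + 148)*(1254 - 395)) + (-54 + 8) = (7 - 714*859) - 46 = (7 - 613326) - 46 = -613319 - 46 = -613365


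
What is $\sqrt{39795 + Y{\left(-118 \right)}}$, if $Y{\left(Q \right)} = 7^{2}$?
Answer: $2 \sqrt{9961} \approx 199.61$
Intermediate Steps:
$Y{\left(Q \right)} = 49$
$\sqrt{39795 + Y{\left(-118 \right)}} = \sqrt{39795 + 49} = \sqrt{39844} = 2 \sqrt{9961}$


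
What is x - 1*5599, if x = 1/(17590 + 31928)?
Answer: -277251281/49518 ≈ -5599.0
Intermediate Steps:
x = 1/49518 ≈ 2.0195e-5
x - 1*5599 = 1/49518 - 1*5599 = 1/49518 - 5599 = -277251281/49518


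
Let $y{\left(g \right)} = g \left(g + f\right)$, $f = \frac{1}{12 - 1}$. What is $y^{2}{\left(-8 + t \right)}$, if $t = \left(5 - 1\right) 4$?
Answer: $\frac{506944}{121} \approx 4189.6$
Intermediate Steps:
$t = 16$ ($t = 4 \cdot 4 = 16$)
$f = \frac{1}{11} \approx 0.090909$
$y{\left(g \right)} = g \left(\frac{1}{11} + g\right)$ ($y{\left(g \right)} = g \left(g + \frac{1}{11}\right) = g \left(\frac{1}{11} + g\right)$)
$y^{2}{\left(-8 + t \right)} = \left(\left(-8 + 16\right) \left(\frac{1}{11} + \left(-8 + 16\right)\right)\right)^{2} = \left(8 \left(\frac{1}{11} + 8\right)\right)^{2} = \left(8 \cdot \frac{89}{11}\right)^{2} = \left(\frac{712}{11}\right)^{2} = \frac{506944}{121}$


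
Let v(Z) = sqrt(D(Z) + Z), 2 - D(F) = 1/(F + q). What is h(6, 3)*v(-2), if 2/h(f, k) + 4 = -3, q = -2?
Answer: -1/7 ≈ -0.14286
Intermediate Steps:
h(f, k) = -2/7 (h(f, k) = 2/(-4 - 3) = 2/(-7) = 2*(-1/7) = -2/7)
D(F) = 2 - 1/(-2 + F) (D(F) = 2 - 1/(F - 2) = 2 - 1/(-2 + F))
v(Z) = sqrt(Z + (-5 + 2*Z)/(-2 + Z)) (v(Z) = sqrt((-5 + 2*Z)/(-2 + Z) + Z) = sqrt(Z + (-5 + 2*Z)/(-2 + Z)))
h(6, 3)*v(-2) = -2*sqrt(-1/(-2 - 2))*sqrt(5 - 1*(-2)**2)/7 = -2*sqrt(-1/(-4))/7 = -2*sqrt(-1/4*(-1))/7 = -2*sqrt(1/4)/7 = -2/7*1/2 = -1/7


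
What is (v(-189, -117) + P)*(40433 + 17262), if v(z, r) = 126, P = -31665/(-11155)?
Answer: 16583793105/2231 ≈ 7.4333e+6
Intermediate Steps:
P = 6333/2231 (P = -31665*(-1/11155) = 6333/2231 ≈ 2.8386)
(v(-189, -117) + P)*(40433 + 17262) = (126 + 6333/2231)*(40433 + 17262) = (287439/2231)*57695 = 16583793105/2231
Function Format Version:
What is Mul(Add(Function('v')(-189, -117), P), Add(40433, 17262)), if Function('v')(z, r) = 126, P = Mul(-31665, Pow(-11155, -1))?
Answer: Rational(16583793105, 2231) ≈ 7.4333e+6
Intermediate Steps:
P = Rational(6333, 2231) (P = Mul(-31665, Rational(-1, 11155)) = Rational(6333, 2231) ≈ 2.8386)
Mul(Add(Function('v')(-189, -117), P), Add(40433, 17262)) = Mul(Add(126, Rational(6333, 2231)), Add(40433, 17262)) = Mul(Rational(287439, 2231), 57695) = Rational(16583793105, 2231)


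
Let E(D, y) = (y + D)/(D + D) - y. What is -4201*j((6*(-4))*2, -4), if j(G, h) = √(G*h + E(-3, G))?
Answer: -4201*√994/2 ≈ -66224.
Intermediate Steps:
E(D, y) = -y + (D + y)/(2*D) (E(D, y) = (D + y)/((2*D)) - y = (D + y)*(1/(2*D)) - y = (D + y)/(2*D) - y = -y + (D + y)/(2*D))
j(G, h) = √(½ - 7*G/6 + G*h) (j(G, h) = √(G*h + (½ - G + (½)*G/(-3))) = √(G*h + (½ - G + (½)*G*(-⅓))) = √(G*h + (½ - G - G/6)) = √(G*h + (½ - 7*G/6)) = √(½ - 7*G/6 + G*h))
-4201*j((6*(-4))*2, -4) = -4201*√(18 - 42*6*(-4)*2 + 36*((6*(-4))*2)*(-4))/6 = -4201*√(18 - (-1008)*2 + 36*(-24*2)*(-4))/6 = -4201*√(18 - 42*(-48) + 36*(-48)*(-4))/6 = -4201*√(18 + 2016 + 6912)/6 = -4201*√8946/6 = -4201*3*√994/6 = -4201*√994/2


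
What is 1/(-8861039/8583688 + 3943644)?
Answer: 8583688/33851000818033 ≈ 2.5357e-7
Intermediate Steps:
1/(-8861039/8583688 + 3943644) = 1/(33851000818033/8583688) = 8583688/33851000818033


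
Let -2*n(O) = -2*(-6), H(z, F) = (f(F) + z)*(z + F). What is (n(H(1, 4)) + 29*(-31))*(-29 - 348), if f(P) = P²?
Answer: 341185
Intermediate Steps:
H(z, F) = (F + z)*(z + F²) (H(z, F) = (F² + z)*(z + F) = (z + F²)*(F + z) = (F + z)*(z + F²))
n(O) = -6 (n(O) = -(-1)*(-6) = -½*12 = -6)
(n(H(1, 4)) + 29*(-31))*(-29 - 348) = (-6 + 29*(-31))*(-29 - 348) = (-6 - 899)*(-377) = -905*(-377) = 341185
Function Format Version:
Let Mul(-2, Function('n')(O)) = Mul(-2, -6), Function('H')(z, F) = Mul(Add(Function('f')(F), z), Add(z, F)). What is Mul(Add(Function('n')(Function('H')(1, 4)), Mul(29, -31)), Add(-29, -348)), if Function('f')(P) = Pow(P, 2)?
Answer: 341185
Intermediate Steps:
Function('H')(z, F) = Mul(Add(F, z), Add(z, Pow(F, 2))) (Function('H')(z, F) = Mul(Add(Pow(F, 2), z), Add(z, F)) = Mul(Add(z, Pow(F, 2)), Add(F, z)) = Mul(Add(F, z), Add(z, Pow(F, 2))))
Function('n')(O) = -6 (Function('n')(O) = Mul(Rational(-1, 2), Mul(-2, -6)) = Mul(Rational(-1, 2), 12) = -6)
Mul(Add(Function('n')(Function('H')(1, 4)), Mul(29, -31)), Add(-29, -348)) = Mul(Add(-6, Mul(29, -31)), Add(-29, -348)) = Mul(Add(-6, -899), -377) = Mul(-905, -377) = 341185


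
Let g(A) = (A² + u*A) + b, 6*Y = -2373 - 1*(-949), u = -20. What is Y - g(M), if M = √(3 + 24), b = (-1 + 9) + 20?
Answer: -877/3 + 60*√3 ≈ -188.41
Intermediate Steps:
b = 28 (b = 8 + 20 = 28)
Y = -712/3 (Y = (-2373 - 1*(-949))/6 = (-2373 + 949)/6 = (⅙)*(-1424) = -712/3 ≈ -237.33)
M = 3*√3 (M = √27 = 3*√3 ≈ 5.1962)
g(A) = 28 + A² - 20*A (g(A) = (A² - 20*A) + 28 = 28 + A² - 20*A)
Y - g(M) = -712/3 - (28 + (3*√3)² - 60*√3) = -712/3 - (28 + 27 - 60*√3) = -712/3 - (55 - 60*√3) = -712/3 + (-55 + 60*√3) = -877/3 + 60*√3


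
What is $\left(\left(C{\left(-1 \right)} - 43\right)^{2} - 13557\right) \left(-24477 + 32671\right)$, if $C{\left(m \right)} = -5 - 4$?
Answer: $-88929482$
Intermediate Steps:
$C{\left(m \right)} = -9$ ($C{\left(m \right)} = -5 - 4 = -9$)
$\left(\left(C{\left(-1 \right)} - 43\right)^{2} - 13557\right) \left(-24477 + 32671\right) = \left(\left(-9 - 43\right)^{2} - 13557\right) \left(-24477 + 32671\right) = \left(\left(-52\right)^{2} - 13557\right) 8194 = \left(2704 - 13557\right) 8194 = \left(-10853\right) 8194 = -88929482$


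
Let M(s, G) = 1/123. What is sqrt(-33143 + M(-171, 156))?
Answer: 2*I*sqrt(125355081)/123 ≈ 182.05*I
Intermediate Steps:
M(s, G) = 1/123
sqrt(-33143 + M(-171, 156)) = sqrt(-33143 + 1/123) = sqrt(-4076588/123) = 2*I*sqrt(125355081)/123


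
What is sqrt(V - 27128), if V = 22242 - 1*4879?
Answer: 3*I*sqrt(1085) ≈ 98.818*I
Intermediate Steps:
V = 17363 (V = 22242 - 4879 = 17363)
sqrt(V - 27128) = sqrt(17363 - 27128) = sqrt(-9765) = 3*I*sqrt(1085)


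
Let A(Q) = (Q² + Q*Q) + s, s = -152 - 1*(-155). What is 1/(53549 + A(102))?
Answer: 1/74360 ≈ 1.3448e-5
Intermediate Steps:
s = 3 (s = -152 + 155 = 3)
A(Q) = 3 + 2*Q² (A(Q) = (Q² + Q*Q) + 3 = (Q² + Q²) + 3 = 2*Q² + 3 = 3 + 2*Q²)
1/(53549 + A(102)) = 1/(53549 + (3 + 2*102²)) = 1/(53549 + (3 + 2*10404)) = 1/(53549 + (3 + 20808)) = 1/(53549 + 20811) = 1/74360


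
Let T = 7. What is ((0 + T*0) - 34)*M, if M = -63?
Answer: 2142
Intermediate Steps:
((0 + T*0) - 34)*M = ((0 + 7*0) - 34)*(-63) = ((0 + 0) - 34)*(-63) = (0 - 34)*(-63) = -34*(-63) = 2142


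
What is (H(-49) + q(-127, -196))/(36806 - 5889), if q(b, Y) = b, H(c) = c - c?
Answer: -127/30917 ≈ -0.0041078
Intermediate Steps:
H(c) = 0
(H(-49) + q(-127, -196))/(36806 - 5889) = (0 - 127)/(36806 - 5889) = -127/30917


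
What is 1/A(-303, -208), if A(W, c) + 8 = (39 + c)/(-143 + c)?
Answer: -27/203 ≈ -0.13300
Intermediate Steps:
A(W, c) = -8 + (39 + c)/(-143 + c)
1/A(-303, -208) = 1/(7*(169 - 1*(-208))/(-143 - 208)) = 1/(7*(169 + 208)/(-351)) = 1/(7*(-1/351)*377) = 1/(-203/27) = -27/203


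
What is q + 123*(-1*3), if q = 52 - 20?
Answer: -337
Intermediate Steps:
q = 32
q + 123*(-1*3) = 32 + 123*(-1*3) = 32 + 123*(-3) = 32 - 369 = -337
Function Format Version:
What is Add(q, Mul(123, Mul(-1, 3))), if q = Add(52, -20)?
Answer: -337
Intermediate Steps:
q = 32
Add(q, Mul(123, Mul(-1, 3))) = Add(32, Mul(123, Mul(-1, 3))) = Add(32, Mul(123, -3)) = Add(32, -369) = -337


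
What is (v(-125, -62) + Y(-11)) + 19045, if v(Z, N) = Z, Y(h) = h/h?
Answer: 18921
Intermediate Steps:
Y(h) = 1
(v(-125, -62) + Y(-11)) + 19045 = (-125 + 1) + 19045 = -124 + 19045 = 18921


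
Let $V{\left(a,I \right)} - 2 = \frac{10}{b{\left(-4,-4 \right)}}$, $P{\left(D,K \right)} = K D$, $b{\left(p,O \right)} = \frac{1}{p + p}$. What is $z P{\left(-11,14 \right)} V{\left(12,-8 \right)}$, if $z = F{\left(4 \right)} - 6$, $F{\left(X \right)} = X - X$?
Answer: $-72072$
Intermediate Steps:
$F{\left(X \right)} = 0$
$b{\left(p,O \right)} = \frac{1}{2 p}$
$P{\left(D,K \right)} = D K$
$V{\left(a,I \right)} = -78$ ($V{\left(a,I \right)} = 2 + \frac{10}{\frac{1}{2} \frac{1}{-4}} = 2 + \frac{10}{\frac{1}{2} \left(- \frac{1}{4}\right)} = 2 + \frac{10}{- \frac{1}{8}} = 2 + 10 \left(-8\right) = 2 - 80 = -78$)
$z = -6$ ($z = 0 - 6 = -6$)
$z P{\left(-11,14 \right)} V{\left(12,-8 \right)} = - 6 \left(\left(-11\right) 14\right) \left(-78\right) = \left(-6\right) \left(-154\right) \left(-78\right) = 924 \left(-78\right) = -72072$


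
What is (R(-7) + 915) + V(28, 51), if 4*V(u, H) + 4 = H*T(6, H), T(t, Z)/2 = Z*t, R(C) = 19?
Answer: 8736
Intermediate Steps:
T(t, Z) = 2*Z*t (T(t, Z) = 2*(Z*t) = 2*Z*t)
V(u, H) = -1 + 3*H² (V(u, H) = -1 + (H*(2*H*6))/4 = -1 + (H*(12*H))/4 = -1 + (12*H²)/4 = -1 + 3*H²)
(R(-7) + 915) + V(28, 51) = (19 + 915) + (-1 + 3*51²) = 934 + (-1 + 3*2601) = 934 + (-1 + 7803) = 934 + 7802 = 8736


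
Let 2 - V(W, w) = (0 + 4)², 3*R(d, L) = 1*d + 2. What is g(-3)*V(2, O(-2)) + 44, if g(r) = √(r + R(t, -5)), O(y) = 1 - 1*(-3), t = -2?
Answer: 44 - 14*I*√3 ≈ 44.0 - 24.249*I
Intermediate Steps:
R(d, L) = ⅔ + d/3 (R(d, L) = (1*d + 2)/3 = (d + 2)/3 = (2 + d)/3 = ⅔ + d/3)
O(y) = 4 (O(y) = 1 + 3 = 4)
g(r) = √r (g(r) = √(r + (⅔ + (⅓)*(-2))) = √(r + (⅔ - ⅔)) = √(r + 0) = √r)
V(W, w) = -14 (V(W, w) = 2 - (0 + 4)² = 2 - 1*4² = 2 - 1*16 = 2 - 16 = -14)
g(-3)*V(2, O(-2)) + 44 = √(-3)*(-14) + 44 = (I*√3)*(-14) + 44 = -14*I*√3 + 44 = 44 - 14*I*√3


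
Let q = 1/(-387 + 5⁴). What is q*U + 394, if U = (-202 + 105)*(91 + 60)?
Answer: 79125/238 ≈ 332.46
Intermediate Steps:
q = 1/238 (q = 1/(-387 + 625) = 1/238 ≈ 0.0042017)
U = -14647 (U = -97*151 = -14647)
q*U + 394 = (1/238)*(-14647) + 394 = -14647/238 + 394 = 79125/238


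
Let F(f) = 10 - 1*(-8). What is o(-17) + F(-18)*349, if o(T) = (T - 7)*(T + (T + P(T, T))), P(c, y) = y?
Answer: 7506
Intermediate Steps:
F(f) = 18 (F(f) = 10 + 8 = 18)
o(T) = 3*T*(-7 + T) (o(T) = (T - 7)*(T + (T + T)) = (-7 + T)*(T + 2*T) = (-7 + T)*(3*T) = 3*T*(-7 + T))
o(-17) + F(-18)*349 = 3*(-17)*(-7 - 17) + 18*349 = 3*(-17)*(-24) + 6282 = 1224 + 6282 = 7506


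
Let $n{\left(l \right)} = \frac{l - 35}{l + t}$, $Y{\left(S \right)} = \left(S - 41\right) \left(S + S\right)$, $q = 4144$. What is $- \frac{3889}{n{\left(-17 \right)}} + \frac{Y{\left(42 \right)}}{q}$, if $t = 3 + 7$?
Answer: $- \frac{251803}{481} \approx -523.5$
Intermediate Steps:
$t = 10$
$Y{\left(S \right)} = 2 S \left(-41 + S\right)$ ($Y{\left(S \right)} = \left(-41 + S\right) 2 S = 2 S \left(-41 + S\right)$)
$n{\left(l \right)} = \frac{-35 + l}{10 + l}$ ($n{\left(l \right)} = \frac{l - 35}{l + 10} = \frac{-35 + l}{10 + l}$)
$- \frac{3889}{n{\left(-17 \right)}} + \frac{Y{\left(42 \right)}}{q} = - \frac{3889}{\frac{1}{10 - 17} \left(-35 - 17\right)} + \frac{2 \cdot 42 \left(-41 + 42\right)}{4144} = - \frac{3889}{\frac{1}{-7} \left(-52\right)} + 2 \cdot 42 \cdot 1 \cdot \frac{1}{4144} = - \frac{3889}{\left(- \frac{1}{7}\right) \left(-52\right)} + 84 \cdot \frac{1}{4144} = - \frac{3889}{\frac{52}{7}} + \frac{3}{148} = \left(-3889\right) \frac{7}{52} + \frac{3}{148} = - \frac{27223}{52} + \frac{3}{148} = - \frac{251803}{481}$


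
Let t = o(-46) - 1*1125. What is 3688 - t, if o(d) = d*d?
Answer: 2697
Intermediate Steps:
o(d) = d²
t = 991 (t = (-46)² - 1*1125 = 2116 - 1125 = 991)
3688 - t = 3688 - 1*991 = 3688 - 991 = 2697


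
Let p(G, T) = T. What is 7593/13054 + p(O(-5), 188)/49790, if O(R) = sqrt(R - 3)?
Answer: 190254811/324979330 ≈ 0.58544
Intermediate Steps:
O(R) = sqrt(-3 + R)
7593/13054 + p(O(-5), 188)/49790 = 7593/13054 + 188/49790 = 7593*(1/13054) + 188*(1/49790) = 7593/13054 + 94/24895 = 190254811/324979330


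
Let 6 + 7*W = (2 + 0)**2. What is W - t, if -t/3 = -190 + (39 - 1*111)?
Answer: -5504/7 ≈ -786.29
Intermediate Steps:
W = -2/7 (W = -6/7 + (2 + 0)**2/7 = -6/7 + (1/7)*2**2 = -6/7 + (1/7)*4 = -6/7 + 4/7 = -2/7 ≈ -0.28571)
t = 786 (t = -3*(-190 + (39 - 1*111)) = -3*(-190 + (39 - 111)) = -3*(-190 - 72) = -3*(-262) = 786)
W - t = -2/7 - 1*786 = -2/7 - 786 = -5504/7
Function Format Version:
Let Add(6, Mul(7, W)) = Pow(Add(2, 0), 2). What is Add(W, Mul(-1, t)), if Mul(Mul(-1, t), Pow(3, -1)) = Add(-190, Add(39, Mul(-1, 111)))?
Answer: Rational(-5504, 7) ≈ -786.29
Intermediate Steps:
W = Rational(-2, 7) (W = Add(Rational(-6, 7), Mul(Rational(1, 7), Pow(Add(2, 0), 2))) = Add(Rational(-6, 7), Mul(Rational(1, 7), Pow(2, 2))) = Add(Rational(-6, 7), Mul(Rational(1, 7), 4)) = Add(Rational(-6, 7), Rational(4, 7)) = Rational(-2, 7) ≈ -0.28571)
t = 786 (t = Mul(-3, Add(-190, Add(39, Mul(-1, 111)))) = Mul(-3, Add(-190, Add(39, -111))) = Mul(-3, Add(-190, -72)) = Mul(-3, -262) = 786)
Add(W, Mul(-1, t)) = Add(Rational(-2, 7), Mul(-1, 786)) = Add(Rational(-2, 7), -786) = Rational(-5504, 7)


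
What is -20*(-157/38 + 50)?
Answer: -17430/19 ≈ -917.37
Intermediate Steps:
-20*(-157/38 + 50) = -20*1743/38 = -17430/19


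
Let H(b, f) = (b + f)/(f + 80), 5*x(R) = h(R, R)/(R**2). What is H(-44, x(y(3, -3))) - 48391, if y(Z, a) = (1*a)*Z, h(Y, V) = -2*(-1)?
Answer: -783991500/16201 ≈ -48392.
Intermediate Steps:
h(Y, V) = 2
y(Z, a) = Z*a (y(Z, a) = a*Z = Z*a)
x(R) = 2/(5*R**2) (x(R) = (2/(R**2))/5 = (2/R**2)/5 = 2/(5*R**2))
H(b, f) = (b + f)/(80 + f)
H(-44, x(y(3, -3))) - 48391 = (-44 + 2/(5*(3*(-3))**2))/(80 + 2/(5*(3*(-3))**2)) - 48391 = (-44 + (2/5)/(-9)**2)/(80 + (2/5)/(-9)**2) - 48391 = (-44 + (2/5)*(1/81))/(80 + (2/5)*(1/81)) - 48391 = (-44 + 2/405)/(80 + 2/405) - 48391 = -17818/405/(32402/405) - 48391 = (405/32402)*(-17818/405) - 48391 = -8909/16201 - 48391 = -783991500/16201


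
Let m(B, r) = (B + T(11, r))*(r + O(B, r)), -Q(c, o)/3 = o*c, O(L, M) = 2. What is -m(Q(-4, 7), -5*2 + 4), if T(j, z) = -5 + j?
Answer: 360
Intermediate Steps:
Q(c, o) = -3*c*o (Q(c, o) = -3*o*c = -3*c*o)
m(B, r) = (2 + r)*(6 + B) (m(B, r) = (B + (-5 + 11))*(r + 2) = (B + 6)*(2 + r) = (6 + B)*(2 + r) = (2 + r)*(6 + B))
-m(Q(-4, 7), -5*2 + 4) = -(12 + 2*(-3*(-4)*7) + 6*(-5*2 + 4) + (-3*(-4)*7)*(-5*2 + 4)) = -(12 + 2*84 + 6*(-10 + 4) + 84*(-10 + 4)) = -(12 + 168 + 6*(-6) + 84*(-6)) = -(12 + 168 - 36 - 504) = -1*(-360) = 360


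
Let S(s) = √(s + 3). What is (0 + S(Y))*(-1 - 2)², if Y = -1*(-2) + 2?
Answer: 9*√7 ≈ 23.812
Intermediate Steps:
Y = 4 (Y = 2 + 2 = 4)
S(s) = √(3 + s)
(0 + S(Y))*(-1 - 2)² = (0 + √(3 + 4))*(-1 - 2)² = (0 + √7)*(-3)² = √7*9 = 9*√7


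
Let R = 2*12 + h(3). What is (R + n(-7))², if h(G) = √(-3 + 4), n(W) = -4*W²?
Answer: 29241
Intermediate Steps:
h(G) = 1 (h(G) = √1 = 1)
R = 25 (R = 2*12 + 1 = 24 + 1 = 25)
(R + n(-7))² = (25 - 4*(-7)²)² = (25 - 4*49)² = (25 - 196)² = (-171)² = 29241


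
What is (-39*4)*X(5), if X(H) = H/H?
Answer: -156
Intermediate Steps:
X(H) = 1
(-39*4)*X(5) = -39*4*1 = -156*1 = -156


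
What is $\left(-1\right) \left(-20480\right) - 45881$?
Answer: $-25401$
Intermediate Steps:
$\left(-1\right) \left(-20480\right) - 45881 = 20480 - 45881 = -25401$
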